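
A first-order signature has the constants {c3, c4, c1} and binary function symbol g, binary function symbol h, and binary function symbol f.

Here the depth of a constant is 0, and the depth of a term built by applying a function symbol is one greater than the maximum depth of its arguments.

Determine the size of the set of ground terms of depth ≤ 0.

3

If N_k denotes the number of depth-≤k ground terms, the 3 constants give N_0 = 3, and each function symbol of arity r contributes N_{k-1}^r new terms at level k: N_k = 3 + N_{k-1}^2 + N_{k-1}^2 + N_{k-1}^2.
N_0 = 3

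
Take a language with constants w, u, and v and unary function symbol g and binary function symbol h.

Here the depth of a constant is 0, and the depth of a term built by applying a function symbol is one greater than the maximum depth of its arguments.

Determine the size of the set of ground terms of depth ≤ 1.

15

If N_k denotes the number of depth-≤k ground terms, the 3 constants give N_0 = 3, and each function symbol of arity r contributes N_{k-1}^r new terms at level k: N_k = 3 + N_{k-1} + N_{k-1}^2.
N_0 = 3
N_1 = 3 + 3 + 3^2 = 15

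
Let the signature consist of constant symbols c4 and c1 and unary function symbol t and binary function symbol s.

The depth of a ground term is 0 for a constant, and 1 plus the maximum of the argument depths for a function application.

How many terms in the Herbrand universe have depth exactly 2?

If N_k denotes the number of depth-≤k ground terms, the 2 constants give N_0 = 2, and each function symbol of arity r contributes N_{k-1}^r new terms at level k: N_k = 2 + N_{k-1} + N_{k-1}^2.
N_0 = 2
N_1 = 2 + 2 + 2^2 = 8
N_2 = 2 + 8 + 8^2 = 74
Terms of depth exactly 2: N_2 − N_1 = 74 − 8 = 66.

66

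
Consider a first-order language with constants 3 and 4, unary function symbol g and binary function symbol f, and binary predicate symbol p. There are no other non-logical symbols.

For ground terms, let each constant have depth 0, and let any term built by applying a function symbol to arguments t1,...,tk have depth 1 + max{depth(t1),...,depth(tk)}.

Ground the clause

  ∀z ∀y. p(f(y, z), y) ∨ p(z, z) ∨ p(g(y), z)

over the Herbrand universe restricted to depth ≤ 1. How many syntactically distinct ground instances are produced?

64

Ground terms of depth ≤ 1:
  If N_k denotes the number of depth-≤k ground terms, the 2 constants give N_0 = 2, and each function symbol of arity r contributes N_{k-1}^r new terms at level k: N_k = 2 + N_{k-1} + N_{k-1}^2.
  N_0 = 2
  N_1 = 2 + 2 + 2^2 = 8
So there are 8 ground terms available for substitution.
The body mentions every one of the 2 quantified variables; since ground terms form a free algebra, no two substitutions collapse to the same formula.
Number of ground instances = 8^2 = 64.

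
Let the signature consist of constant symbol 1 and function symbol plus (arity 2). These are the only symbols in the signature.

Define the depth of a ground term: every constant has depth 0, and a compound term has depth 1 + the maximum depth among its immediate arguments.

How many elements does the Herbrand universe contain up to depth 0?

1

Let N_k = |{terms of depth ≤ k}|. Then N_0 = 1 and N_k = 1 + N_{k-1}^2 for k ≥ 1 (one summand per function symbol, arity giving the exponent).
N_0 = 1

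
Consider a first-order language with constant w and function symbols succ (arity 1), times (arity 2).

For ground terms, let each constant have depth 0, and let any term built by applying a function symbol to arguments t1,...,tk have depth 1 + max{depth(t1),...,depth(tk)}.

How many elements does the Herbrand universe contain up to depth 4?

If N_k denotes the number of depth-≤k ground terms, the 1 constant gives N_0 = 1, and each function symbol of arity r contributes N_{k-1}^r new terms at level k: N_k = 1 + N_{k-1} + N_{k-1}^2.
N_0 = 1
N_1 = 1 + 1 + 1^2 = 3
N_2 = 1 + 3 + 3^2 = 13
N_3 = 1 + 13 + 13^2 = 183
N_4 = 1 + 183 + 183^2 = 33673

33673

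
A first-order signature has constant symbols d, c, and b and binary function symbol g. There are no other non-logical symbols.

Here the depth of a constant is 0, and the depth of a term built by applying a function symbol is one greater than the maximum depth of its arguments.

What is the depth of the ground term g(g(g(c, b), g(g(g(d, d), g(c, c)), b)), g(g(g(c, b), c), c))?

5

depth(g(c, b)) = 1 + max(0, 0) = 1
depth(g(d, d)) = 1 + max(0, 0) = 1
depth(g(c, c)) = 1 + max(0, 0) = 1
depth(g(g(d, d), g(c, c))) = 1 + max(1, 1) = 2
depth(g(g(g(d, d), g(c, c)), b)) = 1 + max(2, 0) = 3
depth(g(g(c, b), g(g(g(d, d), g(c, c)), b))) = 1 + max(1, 3) = 4
depth(g(g(c, b), c)) = 1 + max(1, 0) = 2
depth(g(g(g(c, b), c), c)) = 1 + max(2, 0) = 3
depth(g(g(g(c, b), g(g(g(d, d), g(c, c)), b)), g(g(g(c, b), c), c))) = 1 + max(4, 3) = 5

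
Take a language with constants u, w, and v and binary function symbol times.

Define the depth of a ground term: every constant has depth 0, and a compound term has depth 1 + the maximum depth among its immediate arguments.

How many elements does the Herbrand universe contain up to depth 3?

If N_k denotes the number of depth-≤k ground terms, the 3 constants give N_0 = 3, and each function symbol of arity r contributes N_{k-1}^r new terms at level k: N_k = 3 + N_{k-1}^2.
N_0 = 3
N_1 = 3 + 3^2 = 12
N_2 = 3 + 12^2 = 147
N_3 = 3 + 147^2 = 21612

21612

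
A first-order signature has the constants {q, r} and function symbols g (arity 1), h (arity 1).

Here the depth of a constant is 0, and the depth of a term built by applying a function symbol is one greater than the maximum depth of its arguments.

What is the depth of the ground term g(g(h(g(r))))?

depth(g(r)) = 1 + depth(r) = 1 + 0 = 1
depth(h(g(r))) = 1 + depth(g(r)) = 1 + 1 = 2
depth(g(h(g(r)))) = 1 + depth(h(g(r))) = 1 + 2 = 3
depth(g(g(h(g(r))))) = 1 + depth(g(h(g(r)))) = 1 + 3 = 4

4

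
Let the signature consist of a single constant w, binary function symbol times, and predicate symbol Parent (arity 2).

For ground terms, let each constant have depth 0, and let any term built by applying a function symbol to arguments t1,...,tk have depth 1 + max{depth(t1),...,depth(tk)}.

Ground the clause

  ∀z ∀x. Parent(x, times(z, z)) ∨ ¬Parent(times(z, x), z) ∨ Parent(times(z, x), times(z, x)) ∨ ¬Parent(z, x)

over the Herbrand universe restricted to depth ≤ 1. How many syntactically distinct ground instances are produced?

Ground terms of depth ≤ 1:
  Count level by level. With function symbols times/2, the terms of depth ≤ k are the 1 constant together with each function applied to depth-≤(k−1) tuples, so N_k = 1 + N_{k-1}^2.
  N_0 = 1
  N_1 = 1 + 1^2 = 2
So there are 2 ground terms available for substitution.
The clause has 2 distinct variables (z, x), each appearing in the body. In the free term algebra distinct substitutions yield syntactically distinct ground instances.
Number of ground instances = 2^2 = 4.

4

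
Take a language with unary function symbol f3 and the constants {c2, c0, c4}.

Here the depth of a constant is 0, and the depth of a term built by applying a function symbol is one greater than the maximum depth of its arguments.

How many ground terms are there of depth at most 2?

Let N_k = |{terms of depth ≤ k}|. Then N_0 = 3 and N_k = 3 + N_{k-1} for k ≥ 1 (one summand per function symbol, arity giving the exponent).
N_0 = 3
N_1 = 3 + 3 = 6
N_2 = 3 + 6 = 9
Explicitly: c2, c0, c4, f3(c2), f3(c0), f3(c4), f3(f3(c2)), f3(f3(c0)), f3(f3(c4)).

9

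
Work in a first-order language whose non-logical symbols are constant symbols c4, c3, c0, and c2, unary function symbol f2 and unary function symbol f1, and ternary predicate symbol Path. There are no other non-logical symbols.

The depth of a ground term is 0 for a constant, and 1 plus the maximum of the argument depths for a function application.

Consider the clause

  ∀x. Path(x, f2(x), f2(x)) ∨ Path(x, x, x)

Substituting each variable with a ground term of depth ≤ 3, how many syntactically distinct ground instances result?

Ground terms of depth ≤ 3:
  Write N_k for the number of ground terms of depth ≤ k. A term of depth ≤ k is either a constant or a function symbol applied to arguments of depth ≤ k−1, so N_k = 4 + N_{k-1} + N_{k-1}.
  N_0 = 4
  N_1 = 4 + 4 + 4 = 12
  N_2 = 4 + 12 + 12 = 28
  N_3 = 4 + 28 + 28 = 60
So there are 60 ground terms available for substitution.
The body mentions the single quantified variable x; since ground terms form a free algebra, no two substitutions collapse to the same formula.
Number of ground instances = 60.

60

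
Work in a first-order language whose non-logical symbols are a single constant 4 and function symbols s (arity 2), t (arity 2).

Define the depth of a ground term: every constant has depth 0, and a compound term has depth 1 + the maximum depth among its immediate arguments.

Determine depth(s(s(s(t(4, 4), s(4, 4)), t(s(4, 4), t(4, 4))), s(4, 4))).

4

depth(t(4, 4)) = 1 + max(0, 0) = 1
depth(s(4, 4)) = 1 + max(0, 0) = 1
depth(s(t(4, 4), s(4, 4))) = 1 + max(1, 1) = 2
depth(t(s(4, 4), t(4, 4))) = 1 + max(1, 1) = 2
depth(s(s(t(4, 4), s(4, 4)), t(s(4, 4), t(4, 4)))) = 1 + max(2, 2) = 3
depth(s(s(s(t(4, 4), s(4, 4)), t(s(4, 4), t(4, 4))), s(4, 4))) = 1 + max(3, 1) = 4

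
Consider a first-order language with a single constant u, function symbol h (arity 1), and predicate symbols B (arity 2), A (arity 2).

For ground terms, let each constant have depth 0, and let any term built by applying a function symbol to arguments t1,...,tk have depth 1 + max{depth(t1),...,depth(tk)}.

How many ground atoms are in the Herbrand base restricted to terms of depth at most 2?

First count ground terms of depth ≤ 2.
Let N_k count ground terms of depth at most k. Each non-constant term of depth ≤ k is some function symbol applied to depth-≤(k−1) arguments, giving N_k = 1 + N_{k-1}.
N_0 = 1
N_1 = 1 + 1 = 2
N_2 = 1 + 2 = 3
Explicitly: u, h(u), h(h(u)).
So |H| = 3.
For each predicate symbol, the number of ground atoms is |H| raised to its arity; summing:
  B: 3^2 = 9;  A: 3^2 = 9
Total ground atoms: 9 + 9 = 18.

18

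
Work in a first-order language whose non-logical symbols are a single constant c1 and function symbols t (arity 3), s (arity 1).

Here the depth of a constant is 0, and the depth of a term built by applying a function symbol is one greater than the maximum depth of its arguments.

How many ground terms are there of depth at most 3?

29823

Let N_k count ground terms of depth at most k. Each non-constant term of depth ≤ k is some function symbol applied to depth-≤(k−1) arguments, giving N_k = 1 + N_{k-1}^3 + N_{k-1}.
N_0 = 1
N_1 = 1 + 1^3 + 1 = 3
N_2 = 1 + 3^3 + 3 = 31
N_3 = 1 + 31^3 + 31 = 29823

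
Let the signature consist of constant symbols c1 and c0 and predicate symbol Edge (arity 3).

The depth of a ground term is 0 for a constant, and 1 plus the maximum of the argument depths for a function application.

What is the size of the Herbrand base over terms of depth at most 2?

First count ground terms of depth ≤ 2.
With no function symbols every ground term is a constant, so there are exactly 2 ground terms at every depth bound.
N_0 = 2
N_1 = 2
N_2 = 2
So |H| = 2.
Ground atoms are formed by filling each argument slot of a predicate with a term from H, so an r-ary predicate gives |H|^r atoms:
  Edge: 2^3 = 8
Total ground atoms: 8.

8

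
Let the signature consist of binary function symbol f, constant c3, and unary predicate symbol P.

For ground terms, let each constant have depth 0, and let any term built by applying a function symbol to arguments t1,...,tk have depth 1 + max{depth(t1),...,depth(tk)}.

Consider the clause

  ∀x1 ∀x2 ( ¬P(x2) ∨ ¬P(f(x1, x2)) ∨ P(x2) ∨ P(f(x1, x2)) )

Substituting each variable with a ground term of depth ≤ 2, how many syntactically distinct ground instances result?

Ground terms of depth ≤ 2:
  Count level by level. With function symbols f/2, the terms of depth ≤ k are the 1 constant together with each function applied to depth-≤(k−1) tuples, so N_k = 1 + N_{k-1}^2.
  N_0 = 1
  N_1 = 1 + 1^2 = 2
  N_2 = 1 + 2^2 = 5
  Explicitly: c3, f(c3, c3), f(c3, f(c3, c3)), f(f(c3, c3), c3), f(f(c3, c3), f(c3, c3)).
So there are 5 ground terms available for substitution.
The body mentions every one of the 2 quantified variables; since ground terms form a free algebra, no two substitutions collapse to the same formula.
Number of ground instances = 5^2 = 25.

25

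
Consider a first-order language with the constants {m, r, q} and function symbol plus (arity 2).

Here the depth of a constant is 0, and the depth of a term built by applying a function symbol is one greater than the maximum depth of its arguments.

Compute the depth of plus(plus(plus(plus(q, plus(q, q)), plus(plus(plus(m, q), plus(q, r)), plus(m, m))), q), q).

6

depth(plus(q, q)) = 1 + max(0, 0) = 1
depth(plus(q, plus(q, q))) = 1 + max(0, 1) = 2
depth(plus(m, q)) = 1 + max(0, 0) = 1
depth(plus(q, r)) = 1 + max(0, 0) = 1
depth(plus(plus(m, q), plus(q, r))) = 1 + max(1, 1) = 2
depth(plus(m, m)) = 1 + max(0, 0) = 1
depth(plus(plus(plus(m, q), plus(q, r)), plus(m, m))) = 1 + max(2, 1) = 3
depth(plus(plus(q, plus(q, q)), plus(plus(plus(m, q), plus(q, r)), plus(m, m)))) = 1 + max(2, 3) = 4
depth(plus(plus(plus(q, plus(q, q)), plus(plus(plus(m, q), plus(q, r)), plus(m, m))), q)) = 1 + max(4, 0) = 5
depth(plus(plus(plus(plus(q, plus(q, q)), plus(plus(plus(m, q), plus(q, r)), plus(m, m))), q), q)) = 1 + max(5, 0) = 6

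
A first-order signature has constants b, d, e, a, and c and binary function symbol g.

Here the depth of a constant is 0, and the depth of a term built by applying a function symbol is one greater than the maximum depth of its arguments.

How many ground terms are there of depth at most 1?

Let N_k count ground terms of depth at most k. Each non-constant term of depth ≤ k is some function symbol applied to depth-≤(k−1) arguments, giving N_k = 5 + N_{k-1}^2.
N_0 = 5
N_1 = 5 + 5^2 = 30

30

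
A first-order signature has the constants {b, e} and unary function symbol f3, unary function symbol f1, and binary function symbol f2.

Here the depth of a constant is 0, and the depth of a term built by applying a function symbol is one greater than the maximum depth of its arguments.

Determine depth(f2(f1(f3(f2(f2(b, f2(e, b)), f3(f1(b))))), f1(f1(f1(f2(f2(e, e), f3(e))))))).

6

depth(f2(e, b)) = 1 + max(0, 0) = 1
depth(f2(b, f2(e, b))) = 1 + max(0, 1) = 2
depth(f1(b)) = 1 + depth(b) = 1 + 0 = 1
depth(f3(f1(b))) = 1 + depth(f1(b)) = 1 + 1 = 2
depth(f2(f2(b, f2(e, b)), f3(f1(b)))) = 1 + max(2, 2) = 3
depth(f3(f2(f2(b, f2(e, b)), f3(f1(b))))) = 1 + depth(f2(f2(b, f2(e, b)), f3(f1(b)))) = 1 + 3 = 4
depth(f1(f3(f2(f2(b, f2(e, b)), f3(f1(b)))))) = 1 + depth(f3(f2(f2(b, f2(e, b)), f3(f1(b))))) = 1 + 4 = 5
depth(f2(e, e)) = 1 + max(0, 0) = 1
depth(f3(e)) = 1 + depth(e) = 1 + 0 = 1
depth(f2(f2(e, e), f3(e))) = 1 + max(1, 1) = 2
depth(f1(f2(f2(e, e), f3(e)))) = 1 + depth(f2(f2(e, e), f3(e))) = 1 + 2 = 3
depth(f1(f1(f2(f2(e, e), f3(e))))) = 1 + depth(f1(f2(f2(e, e), f3(e)))) = 1 + 3 = 4
depth(f1(f1(f1(f2(f2(e, e), f3(e)))))) = 1 + depth(f1(f1(f2(f2(e, e), f3(e))))) = 1 + 4 = 5
depth(f2(f1(f3(f2(f2(b, f2(e, b)), f3(f1(b))))), f1(f1(f1(f2(f2(e, e), f3(e))))))) = 1 + max(5, 5) = 6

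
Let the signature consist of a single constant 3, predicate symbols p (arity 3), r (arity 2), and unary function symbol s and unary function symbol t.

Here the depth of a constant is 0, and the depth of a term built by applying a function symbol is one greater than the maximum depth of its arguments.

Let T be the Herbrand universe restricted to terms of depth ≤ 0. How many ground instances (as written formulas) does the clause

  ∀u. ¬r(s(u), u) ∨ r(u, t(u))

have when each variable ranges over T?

1

Ground terms of depth ≤ 0:
  Count level by level. With function symbols s/1, t/1, the terms of depth ≤ k are the 1 constant together with each function applied to depth-≤(k−1) tuples, so N_k = 1 + N_{k-1} + N_{k-1}.
  N_0 = 1
So there is exactly 1 ground term available for substitution.
The body mentions the single quantified variable u; since ground terms form a free algebra, no two substitutions collapse to the same formula.
Number of ground instances = 1.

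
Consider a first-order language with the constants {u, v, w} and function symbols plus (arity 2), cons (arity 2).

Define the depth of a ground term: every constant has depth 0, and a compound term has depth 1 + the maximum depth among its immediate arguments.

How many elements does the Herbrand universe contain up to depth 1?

Let N_k count ground terms of depth at most k. Each non-constant term of depth ≤ k is some function symbol applied to depth-≤(k−1) arguments, giving N_k = 3 + N_{k-1}^2 + N_{k-1}^2.
N_0 = 3
N_1 = 3 + 3^2 + 3^2 = 21

21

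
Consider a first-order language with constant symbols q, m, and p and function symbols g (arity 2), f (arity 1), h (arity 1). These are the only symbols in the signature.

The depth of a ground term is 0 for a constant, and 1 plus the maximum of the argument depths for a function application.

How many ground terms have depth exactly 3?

Let N_k = |{terms of depth ≤ k}|. Then N_0 = 3 and N_k = 3 + N_{k-1}^2 + N_{k-1} + N_{k-1} for k ≥ 1 (one summand per function symbol, arity giving the exponent).
N_0 = 3
N_1 = 3 + 3^2 + 3 + 3 = 18
N_2 = 3 + 18^2 + 18 + 18 = 363
N_3 = 3 + 363^2 + 363 + 363 = 132498
Terms of depth exactly 3: N_3 − N_2 = 132498 − 363 = 132135.

132135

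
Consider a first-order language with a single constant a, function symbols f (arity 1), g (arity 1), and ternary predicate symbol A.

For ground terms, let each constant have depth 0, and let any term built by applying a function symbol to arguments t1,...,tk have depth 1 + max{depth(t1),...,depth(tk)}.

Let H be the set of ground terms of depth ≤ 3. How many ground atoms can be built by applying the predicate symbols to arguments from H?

3375

First count ground terms of depth ≤ 3.
Write N_k for the number of ground terms of depth ≤ k. A term of depth ≤ k is either a constant or a function symbol applied to arguments of depth ≤ k−1, so N_k = 1 + N_{k-1} + N_{k-1}.
N_0 = 1
N_1 = 1 + 1 + 1 = 3
N_2 = 1 + 3 + 3 = 7
N_3 = 1 + 7 + 7 = 15
So |H| = 15.
Each predicate of arity r yields |H|^r ground atoms (one per choice of an r-tuple from H):
  A: 15^3 = 3375
Total ground atoms: 3375.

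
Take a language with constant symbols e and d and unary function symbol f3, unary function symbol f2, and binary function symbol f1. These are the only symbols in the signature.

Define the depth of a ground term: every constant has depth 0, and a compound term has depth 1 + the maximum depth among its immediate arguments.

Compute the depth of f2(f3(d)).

2

depth(f3(d)) = 1 + depth(d) = 1 + 0 = 1
depth(f2(f3(d))) = 1 + depth(f3(d)) = 1 + 1 = 2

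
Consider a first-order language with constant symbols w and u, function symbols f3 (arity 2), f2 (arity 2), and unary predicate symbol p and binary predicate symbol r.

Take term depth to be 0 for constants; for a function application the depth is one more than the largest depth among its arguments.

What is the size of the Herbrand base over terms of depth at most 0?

First count ground terms of depth ≤ 0.
Write N_k for the number of ground terms of depth ≤ k. A term of depth ≤ k is either a constant or a function symbol applied to arguments of depth ≤ k−1, so N_k = 2 + N_{k-1}^2 + N_{k-1}^2.
N_0 = 2
So |H| = 2.
Ground atoms are formed by filling each argument slot of a predicate with a term from H, so an r-ary predicate gives |H|^r atoms:
  p: 2;  r: 2^2 = 4
Total ground atoms: 2 + 4 = 6.

6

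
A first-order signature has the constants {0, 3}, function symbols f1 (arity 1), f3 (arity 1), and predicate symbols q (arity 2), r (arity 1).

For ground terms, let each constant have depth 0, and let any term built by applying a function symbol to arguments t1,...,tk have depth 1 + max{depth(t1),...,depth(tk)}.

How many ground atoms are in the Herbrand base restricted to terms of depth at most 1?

First count ground terms of depth ≤ 1.
Write N_k for the number of ground terms of depth ≤ k. A term of depth ≤ k is either a constant or a function symbol applied to arguments of depth ≤ k−1, so N_k = 2 + N_{k-1} + N_{k-1}.
N_0 = 2
N_1 = 2 + 2 + 2 = 6
Explicitly: 0, 3, f1(0), f1(3), f3(0), f3(3).
So |H| = 6.
For each predicate symbol, the number of ground atoms is |H| raised to its arity; summing:
  q: 6^2 = 36;  r: 6
Total ground atoms: 36 + 6 = 42.

42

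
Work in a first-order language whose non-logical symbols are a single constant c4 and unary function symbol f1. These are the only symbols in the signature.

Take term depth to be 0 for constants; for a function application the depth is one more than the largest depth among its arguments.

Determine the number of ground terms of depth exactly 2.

1

Write N_k for the number of ground terms of depth ≤ k. A term of depth ≤ k is either a constant or a function symbol applied to arguments of depth ≤ k−1, so N_k = 1 + N_{k-1}.
N_0 = 1
N_1 = 1 + 1 = 2
N_2 = 1 + 2 = 3
Terms of depth exactly 2: N_2 − N_1 = 3 − 2 = 1.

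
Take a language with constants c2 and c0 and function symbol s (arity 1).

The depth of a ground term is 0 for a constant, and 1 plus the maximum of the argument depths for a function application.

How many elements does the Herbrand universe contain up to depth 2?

6

Count level by level. With function symbols s/1, the terms of depth ≤ k are the 2 constants together with each function applied to depth-≤(k−1) tuples, so N_k = 2 + N_{k-1}.
N_0 = 2
N_1 = 2 + 2 = 4
N_2 = 2 + 4 = 6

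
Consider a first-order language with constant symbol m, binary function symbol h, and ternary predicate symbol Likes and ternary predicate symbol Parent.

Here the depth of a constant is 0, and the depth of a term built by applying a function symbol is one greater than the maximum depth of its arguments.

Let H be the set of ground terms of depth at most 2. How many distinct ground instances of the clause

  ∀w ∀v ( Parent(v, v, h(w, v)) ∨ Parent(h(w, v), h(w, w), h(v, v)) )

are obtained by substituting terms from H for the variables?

Ground terms of depth ≤ 2:
  Let N_k count ground terms of depth at most k. Each non-constant term of depth ≤ k is some function symbol applied to depth-≤(k−1) arguments, giving N_k = 1 + N_{k-1}^2.
  N_0 = 1
  N_1 = 1 + 1^2 = 2
  N_2 = 1 + 2^2 = 5
  Explicitly: m, h(m, m), h(m, h(m, m)), h(h(m, m), m), h(h(m, m), h(m, m)).
So there are 5 ground terms available for substitution.
There are 2 variables to instantiate (w, v), each occurring in at least one literal, so different choices give different ground instances.
Number of ground instances = 5^2 = 25.

25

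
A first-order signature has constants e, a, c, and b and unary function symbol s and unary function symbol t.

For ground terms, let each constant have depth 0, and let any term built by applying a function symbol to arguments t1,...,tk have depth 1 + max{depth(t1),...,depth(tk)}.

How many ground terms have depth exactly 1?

Let N_k count ground terms of depth at most k. Each non-constant term of depth ≤ k is some function symbol applied to depth-≤(k−1) arguments, giving N_k = 4 + N_{k-1} + N_{k-1}.
N_0 = 4
N_1 = 4 + 4 + 4 = 12
Terms of depth exactly 1: N_1 − N_0 = 12 − 4 = 8.

8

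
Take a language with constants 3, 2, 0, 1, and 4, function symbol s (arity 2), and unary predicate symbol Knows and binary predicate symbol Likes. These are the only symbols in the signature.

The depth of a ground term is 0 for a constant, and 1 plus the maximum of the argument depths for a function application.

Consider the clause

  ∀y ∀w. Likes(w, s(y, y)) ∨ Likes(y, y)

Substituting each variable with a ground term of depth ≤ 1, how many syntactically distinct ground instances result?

Ground terms of depth ≤ 1:
  If N_k denotes the number of depth-≤k ground terms, the 5 constants give N_0 = 5, and each function symbol of arity r contributes N_{k-1}^r new terms at level k: N_k = 5 + N_{k-1}^2.
  N_0 = 5
  N_1 = 5 + 5^2 = 30
So there are 30 ground terms available for substitution.
The body mentions every one of the 2 quantified variables; since ground terms form a free algebra, no two substitutions collapse to the same formula.
Number of ground instances = 30^2 = 900.

900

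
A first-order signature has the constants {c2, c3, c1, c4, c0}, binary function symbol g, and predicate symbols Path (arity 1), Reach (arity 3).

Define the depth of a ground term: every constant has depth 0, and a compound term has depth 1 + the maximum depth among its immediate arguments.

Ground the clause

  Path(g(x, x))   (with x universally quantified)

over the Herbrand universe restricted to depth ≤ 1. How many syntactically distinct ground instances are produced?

30

Ground terms of depth ≤ 1:
  Count level by level. With function symbols g/2, the terms of depth ≤ k are the 5 constants together with each function applied to depth-≤(k−1) tuples, so N_k = 5 + N_{k-1}^2.
  N_0 = 5
  N_1 = 5 + 5^2 = 30
So there are 30 ground terms available for substitution.
The variable x ranges independently over the available ground terms, and distinct assignments produce distinct instances.
Number of ground instances = 30.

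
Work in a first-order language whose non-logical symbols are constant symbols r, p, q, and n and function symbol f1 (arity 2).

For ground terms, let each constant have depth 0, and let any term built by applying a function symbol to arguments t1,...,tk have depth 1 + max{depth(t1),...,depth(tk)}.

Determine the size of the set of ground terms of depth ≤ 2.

Count level by level. With function symbols f1/2, the terms of depth ≤ k are the 4 constants together with each function applied to depth-≤(k−1) tuples, so N_k = 4 + N_{k-1}^2.
N_0 = 4
N_1 = 4 + 4^2 = 20
N_2 = 4 + 20^2 = 404

404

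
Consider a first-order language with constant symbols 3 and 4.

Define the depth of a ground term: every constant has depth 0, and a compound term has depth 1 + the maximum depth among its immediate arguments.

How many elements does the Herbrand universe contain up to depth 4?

With no function symbols every ground term is a constant, so there are exactly 2 ground terms at every depth bound.
N_0 = 2
N_1 = 2
N_2 = 2
N_3 = 2
N_4 = 2
Explicitly: 3, 4.

2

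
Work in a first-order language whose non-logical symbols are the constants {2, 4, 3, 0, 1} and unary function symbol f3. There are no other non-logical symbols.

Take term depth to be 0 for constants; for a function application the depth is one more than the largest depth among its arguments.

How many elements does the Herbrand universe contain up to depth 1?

10

If N_k denotes the number of depth-≤k ground terms, the 5 constants give N_0 = 5, and each function symbol of arity r contributes N_{k-1}^r new terms at level k: N_k = 5 + N_{k-1}.
N_0 = 5
N_1 = 5 + 5 = 10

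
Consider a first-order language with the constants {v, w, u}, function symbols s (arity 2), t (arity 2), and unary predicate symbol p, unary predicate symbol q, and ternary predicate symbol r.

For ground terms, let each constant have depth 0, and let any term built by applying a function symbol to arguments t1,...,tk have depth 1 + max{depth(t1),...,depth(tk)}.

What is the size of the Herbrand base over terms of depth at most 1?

9303

First count ground terms of depth ≤ 1.
Let N_k count ground terms of depth at most k. Each non-constant term of depth ≤ k is some function symbol applied to depth-≤(k−1) arguments, giving N_k = 3 + N_{k-1}^2 + N_{k-1}^2.
N_0 = 3
N_1 = 3 + 3^2 + 3^2 = 21
So |H| = 21.
Ground atoms are formed by filling each argument slot of a predicate with a term from H, so an r-ary predicate gives |H|^r atoms:
  p: 21;  q: 21;  r: 21^3 = 9261
Total ground atoms: 21 + 21 + 9261 = 9303.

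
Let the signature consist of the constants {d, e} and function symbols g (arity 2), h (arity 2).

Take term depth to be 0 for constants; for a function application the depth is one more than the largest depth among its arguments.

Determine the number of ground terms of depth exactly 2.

192

Let N_k count ground terms of depth at most k. Each non-constant term of depth ≤ k is some function symbol applied to depth-≤(k−1) arguments, giving N_k = 2 + N_{k-1}^2 + N_{k-1}^2.
N_0 = 2
N_1 = 2 + 2^2 + 2^2 = 10
N_2 = 2 + 10^2 + 10^2 = 202
Terms of depth exactly 2: N_2 − N_1 = 202 − 10 = 192.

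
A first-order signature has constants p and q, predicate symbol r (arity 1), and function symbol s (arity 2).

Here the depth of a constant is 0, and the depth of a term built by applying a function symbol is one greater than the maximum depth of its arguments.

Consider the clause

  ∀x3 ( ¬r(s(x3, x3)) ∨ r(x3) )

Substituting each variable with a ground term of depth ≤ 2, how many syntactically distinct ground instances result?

38

Ground terms of depth ≤ 2:
  Let N_k = |{terms of depth ≤ k}|. Then N_0 = 2 and N_k = 2 + N_{k-1}^2 for k ≥ 1 (one summand per function symbol, arity giving the exponent).
  N_0 = 2
  N_1 = 2 + 2^2 = 6
  N_2 = 2 + 6^2 = 38
So there are 38 ground terms available for substitution.
The body mentions the single quantified variable x3; since ground terms form a free algebra, no two substitutions collapse to the same formula.
Number of ground instances = 38.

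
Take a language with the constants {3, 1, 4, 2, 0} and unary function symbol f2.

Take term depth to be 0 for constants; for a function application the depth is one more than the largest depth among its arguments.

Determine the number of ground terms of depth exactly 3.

Count level by level. With function symbols f2/1, the terms of depth ≤ k are the 5 constants together with each function applied to depth-≤(k−1) tuples, so N_k = 5 + N_{k-1}.
N_0 = 5
N_1 = 5 + 5 = 10
N_2 = 5 + 10 = 15
N_3 = 5 + 15 = 20
Terms of depth exactly 3: N_3 − N_2 = 20 − 15 = 5.

5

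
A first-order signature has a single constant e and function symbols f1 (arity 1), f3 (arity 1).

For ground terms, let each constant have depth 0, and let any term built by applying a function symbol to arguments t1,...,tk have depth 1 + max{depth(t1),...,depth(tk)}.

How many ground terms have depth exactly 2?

Count level by level. With function symbols f1/1, f3/1, the terms of depth ≤ k are the 1 constant together with each function applied to depth-≤(k−1) tuples, so N_k = 1 + N_{k-1} + N_{k-1}.
N_0 = 1
N_1 = 1 + 1 + 1 = 3
N_2 = 1 + 3 + 3 = 7
Terms of depth exactly 2: N_2 − N_1 = 7 − 3 = 4.

4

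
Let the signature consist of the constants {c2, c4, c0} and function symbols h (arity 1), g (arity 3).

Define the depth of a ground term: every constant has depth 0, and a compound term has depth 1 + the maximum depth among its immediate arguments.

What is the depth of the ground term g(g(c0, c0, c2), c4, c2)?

2

depth(g(c0, c0, c2)) = 1 + max(0, 0, 0) = 1
depth(g(g(c0, c0, c2), c4, c2)) = 1 + max(1, 0, 0) = 2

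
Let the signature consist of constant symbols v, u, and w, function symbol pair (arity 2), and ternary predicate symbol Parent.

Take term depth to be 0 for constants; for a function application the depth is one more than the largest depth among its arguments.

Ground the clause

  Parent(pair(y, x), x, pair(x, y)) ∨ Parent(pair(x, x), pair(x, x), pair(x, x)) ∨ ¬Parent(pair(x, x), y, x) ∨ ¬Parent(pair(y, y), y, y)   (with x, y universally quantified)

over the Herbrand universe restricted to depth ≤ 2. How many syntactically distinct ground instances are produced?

21609

Ground terms of depth ≤ 2:
  Count level by level. With function symbols pair/2, the terms of depth ≤ k are the 3 constants together with each function applied to depth-≤(k−1) tuples, so N_k = 3 + N_{k-1}^2.
  N_0 = 3
  N_1 = 3 + 3^2 = 12
  N_2 = 3 + 12^2 = 147
So there are 147 ground terms available for substitution.
The body mentions every one of the 2 quantified variables; since ground terms form a free algebra, no two substitutions collapse to the same formula.
Number of ground instances = 147^2 = 21609.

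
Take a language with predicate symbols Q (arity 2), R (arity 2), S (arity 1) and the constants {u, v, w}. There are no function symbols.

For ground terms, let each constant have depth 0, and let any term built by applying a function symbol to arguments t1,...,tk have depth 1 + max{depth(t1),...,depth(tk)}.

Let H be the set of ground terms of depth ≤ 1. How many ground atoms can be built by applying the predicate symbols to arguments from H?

21

First count ground terms of depth ≤ 1.
With no function symbols every ground term is a constant, so there are exactly 3 ground terms at every depth bound.
N_0 = 3
N_1 = 3
So |H| = 3.
Each predicate of arity r yields |H|^r ground atoms (one per choice of an r-tuple from H):
  Q: 3^2 = 9;  R: 3^2 = 9;  S: 3
Total ground atoms: 9 + 9 + 3 = 21.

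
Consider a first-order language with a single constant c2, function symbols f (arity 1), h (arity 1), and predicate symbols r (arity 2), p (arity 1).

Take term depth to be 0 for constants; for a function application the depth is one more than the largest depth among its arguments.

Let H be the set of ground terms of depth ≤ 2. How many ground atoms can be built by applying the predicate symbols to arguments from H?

56

First count ground terms of depth ≤ 2.
Let N_k count ground terms of depth at most k. Each non-constant term of depth ≤ k is some function symbol applied to depth-≤(k−1) arguments, giving N_k = 1 + N_{k-1} + N_{k-1}.
N_0 = 1
N_1 = 1 + 1 + 1 = 3
N_2 = 1 + 3 + 3 = 7
Explicitly: c2, f(c2), f(f(c2)), f(h(c2)), h(c2), h(f(c2)), h(h(c2)).
So |H| = 7.
For each predicate symbol, the number of ground atoms is |H| raised to its arity; summing:
  r: 7^2 = 49;  p: 7
Total ground atoms: 49 + 7 = 56.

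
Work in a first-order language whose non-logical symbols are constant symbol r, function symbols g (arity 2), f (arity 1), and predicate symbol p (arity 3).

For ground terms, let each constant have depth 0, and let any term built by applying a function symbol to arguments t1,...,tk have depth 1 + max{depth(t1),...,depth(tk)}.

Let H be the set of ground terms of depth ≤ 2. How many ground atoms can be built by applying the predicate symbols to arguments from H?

First count ground terms of depth ≤ 2.
If N_k denotes the number of depth-≤k ground terms, the 1 constant gives N_0 = 1, and each function symbol of arity r contributes N_{k-1}^r new terms at level k: N_k = 1 + N_{k-1}^2 + N_{k-1}.
N_0 = 1
N_1 = 1 + 1^2 + 1 = 3
N_2 = 1 + 3^2 + 3 = 13
So |H| = 13.
For each predicate symbol, the number of ground atoms is |H| raised to its arity; summing:
  p: 13^3 = 2197
Total ground atoms: 2197.

2197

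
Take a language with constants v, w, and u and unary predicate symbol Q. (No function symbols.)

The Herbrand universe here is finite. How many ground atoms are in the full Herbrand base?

With no function symbols, the Herbrand universe is just the 3 constants.
Ground atoms per predicate: Q: 3.
Herbrand base size = 3 = 3.

3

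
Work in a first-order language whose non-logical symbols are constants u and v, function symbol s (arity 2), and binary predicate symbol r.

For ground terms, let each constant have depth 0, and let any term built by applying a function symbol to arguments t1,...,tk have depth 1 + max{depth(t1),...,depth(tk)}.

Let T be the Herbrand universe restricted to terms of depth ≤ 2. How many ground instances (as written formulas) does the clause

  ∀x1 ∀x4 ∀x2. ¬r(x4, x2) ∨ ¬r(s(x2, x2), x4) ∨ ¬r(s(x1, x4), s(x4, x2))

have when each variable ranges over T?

54872

Ground terms of depth ≤ 2:
  Write N_k for the number of ground terms of depth ≤ k. A term of depth ≤ k is either a constant or a function symbol applied to arguments of depth ≤ k−1, so N_k = 2 + N_{k-1}^2.
  N_0 = 2
  N_1 = 2 + 2^2 = 6
  N_2 = 2 + 6^2 = 38
So there are 38 ground terms available for substitution.
Each of x1, x4, x2 ranges independently over the available ground terms, and distinct assignments produce distinct instances.
Number of ground instances = 38^3 = 54872.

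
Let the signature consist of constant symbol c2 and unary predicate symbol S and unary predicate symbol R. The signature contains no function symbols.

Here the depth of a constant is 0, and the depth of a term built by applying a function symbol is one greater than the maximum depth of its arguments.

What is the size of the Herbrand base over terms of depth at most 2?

First count ground terms of depth ≤ 2.
With no function symbols every ground term is a constant, so there is exactly 1 ground term at every depth bound.
N_0 = 1
N_1 = 1
N_2 = 1
Explicitly: c2.
So |H| = 1.
Each predicate of arity r yields |H|^r ground atoms (one per choice of an r-tuple from H):
  S: 1;  R: 1
Total ground atoms: 1 + 1 = 2.

2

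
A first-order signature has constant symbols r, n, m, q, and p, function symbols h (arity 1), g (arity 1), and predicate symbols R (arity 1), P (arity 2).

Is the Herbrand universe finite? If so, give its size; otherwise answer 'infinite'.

infinite

The signature has at least one function symbol (h, arity 1) and at least one constant (r).
Iterating h gives infinitely many distinct ground terms: r, h(r), h(h(r)), ...
So the Herbrand universe is infinite.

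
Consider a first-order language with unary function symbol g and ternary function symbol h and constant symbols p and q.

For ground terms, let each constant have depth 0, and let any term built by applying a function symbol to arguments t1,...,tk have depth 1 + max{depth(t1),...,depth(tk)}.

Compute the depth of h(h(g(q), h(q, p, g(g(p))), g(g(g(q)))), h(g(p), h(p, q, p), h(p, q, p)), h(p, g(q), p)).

depth(g(q)) = 1 + depth(q) = 1 + 0 = 1
depth(g(p)) = 1 + depth(p) = 1 + 0 = 1
depth(g(g(p))) = 1 + depth(g(p)) = 1 + 1 = 2
depth(h(q, p, g(g(p)))) = 1 + max(0, 0, 2) = 3
depth(g(g(q))) = 1 + depth(g(q)) = 1 + 1 = 2
depth(g(g(g(q)))) = 1 + depth(g(g(q))) = 1 + 2 = 3
depth(h(g(q), h(q, p, g(g(p))), g(g(g(q))))) = 1 + max(1, 3, 3) = 4
depth(h(p, q, p)) = 1 + max(0, 0, 0) = 1
depth(h(g(p), h(p, q, p), h(p, q, p))) = 1 + max(1, 1, 1) = 2
depth(h(p, g(q), p)) = 1 + max(0, 1, 0) = 2
depth(h(h(g(q), h(q, p, g(g(p))), g(g(g(q)))), h(g(p), h(p, q, p), h(p, q, p)), h(p, g(q), p))) = 1 + max(4, 2, 2) = 5

5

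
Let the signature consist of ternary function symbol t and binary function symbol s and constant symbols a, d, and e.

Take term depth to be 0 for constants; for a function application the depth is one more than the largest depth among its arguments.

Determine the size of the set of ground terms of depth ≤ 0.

Write N_k for the number of ground terms of depth ≤ k. A term of depth ≤ k is either a constant or a function symbol applied to arguments of depth ≤ k−1, so N_k = 3 + N_{k-1}^3 + N_{k-1}^2.
N_0 = 3
Explicitly: a, d, e.

3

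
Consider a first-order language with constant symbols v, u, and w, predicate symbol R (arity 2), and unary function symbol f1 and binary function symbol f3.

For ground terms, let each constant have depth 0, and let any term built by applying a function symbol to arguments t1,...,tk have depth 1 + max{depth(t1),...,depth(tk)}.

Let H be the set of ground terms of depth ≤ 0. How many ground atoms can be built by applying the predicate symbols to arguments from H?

First count ground terms of depth ≤ 0.
Let N_k = |{terms of depth ≤ k}|. Then N_0 = 3 and N_k = 3 + N_{k-1} + N_{k-1}^2 for k ≥ 1 (one summand per function symbol, arity giving the exponent).
N_0 = 3
Explicitly: v, u, w.
So |H| = 3.
Ground atoms are formed by filling each argument slot of a predicate with a term from H, so an r-ary predicate gives |H|^r atoms:
  R: 3^2 = 9
Total ground atoms: 9.

9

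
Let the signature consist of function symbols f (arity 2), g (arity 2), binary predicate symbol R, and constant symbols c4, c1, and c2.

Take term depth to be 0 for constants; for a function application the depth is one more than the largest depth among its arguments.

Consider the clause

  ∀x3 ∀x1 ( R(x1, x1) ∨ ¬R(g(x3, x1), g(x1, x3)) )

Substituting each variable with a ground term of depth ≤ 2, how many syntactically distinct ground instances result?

Ground terms of depth ≤ 2:
  Let N_k count ground terms of depth at most k. Each non-constant term of depth ≤ k is some function symbol applied to depth-≤(k−1) arguments, giving N_k = 3 + N_{k-1}^2 + N_{k-1}^2.
  N_0 = 3
  N_1 = 3 + 3^2 + 3^2 = 21
  N_2 = 3 + 21^2 + 21^2 = 885
So there are 885 ground terms available for substitution.
The clause has 2 distinct variables (x3, x1), each appearing in the body. In the free term algebra distinct substitutions yield syntactically distinct ground instances.
Number of ground instances = 885^2 = 783225.

783225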